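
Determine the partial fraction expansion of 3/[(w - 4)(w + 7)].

3/(w - 4)(w + 7) = α/(w - 4) + β/(w + 7). α = 3/(4 + 7) = 3/11, β = 3/(-7 - 4) = -3/11
Result: (3/11)/(w - 4) - (3/11)/(w + 7)


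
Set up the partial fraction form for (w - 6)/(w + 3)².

Repeated linear factor: P/(w + 3) + Q/(w + 3)²


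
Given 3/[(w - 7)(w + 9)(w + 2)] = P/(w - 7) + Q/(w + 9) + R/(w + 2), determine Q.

Cover-up at w = -9: Q = 3/[(-9 - 7)(-9 + 2)] = 3/[(-16)(-7)] = 3/112


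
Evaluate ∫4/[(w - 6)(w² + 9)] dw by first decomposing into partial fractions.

Cover-up at w=6: A = 4/(6²+9) = 4/45. Coeff matching: B = -4/45, C = -8/15. Decomposition: (4/45)/(w - 6) - ((4/45)w + 8/15)/(w² + 9). Integrate: linear → ln, quadratic → (1/2)ln + arctan: (4/45) ln|(w - 6)| - (2/45) ln(w² + 9) - (8/45) arctan(w/3) + C


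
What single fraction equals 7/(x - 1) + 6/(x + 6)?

Common denominator (x - 1)(x + 6). Numerator: 7(x + 6) + 6(x - 1) = (7x + 42) + (6x - 6) = 13x + 36
Result: (13x + 36)/[(x - 1)(x + 6)]


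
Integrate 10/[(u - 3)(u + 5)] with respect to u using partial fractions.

Decompose: 10/[(u - 3)(u + 5)] = (5/4)/(u - 3) - (5/4)/(u + 5). Integrate each term: (5/4) ln|(u - 3)| - (5/4) ln|(u + 5)| + C


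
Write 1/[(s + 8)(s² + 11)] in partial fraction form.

Cover-up at s = -8: A = 1/((-8)² + 11) = 1/75. Then B = -A = -1/75, C = -A·(0 - 8) = 8/75
Result: (1/75)/(s + 8) - ((1/75)s - 8/75)/(s² + 11)


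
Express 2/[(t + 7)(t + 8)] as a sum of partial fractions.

2/(t + 7)(t + 8) = A/(t + 7) + B/(t + 8). A = 2/(-7 + 8) = 2, B = 2/(-8 + 7) = -2
Result: 2/(t + 7) - 2/(t + 8)


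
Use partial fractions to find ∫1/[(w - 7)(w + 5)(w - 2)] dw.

Cover-up: P = 1/60, Q = 1/84, R = -1/35. Decomposition: (1/60)/(w - 7) + (1/84)/(w + 5) - (1/35)/(w - 2). Integrate each term: (1/60) ln|(w - 7)| + (1/84) ln|(w + 5)| - (1/35) ln|(w - 2)| + C


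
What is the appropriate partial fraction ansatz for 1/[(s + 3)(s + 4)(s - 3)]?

Three distinct linear factors: A/(s + 3) + B/(s + 4) + C/(s - 3)


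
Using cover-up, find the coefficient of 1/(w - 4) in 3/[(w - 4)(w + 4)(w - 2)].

Cover (w - 4), set w=4: 3/[(4 + 4)(4 - 2)] = 3/16


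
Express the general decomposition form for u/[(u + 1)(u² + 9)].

Linear + irreducible quadratic: P/(u + 1) + (Qu + R)/(u² + 9)


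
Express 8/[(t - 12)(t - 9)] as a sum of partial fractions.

8/(t - 12)(t - 9) = α/(t - 12) + β/(t - 9). α = 8/(12 - 9) = 8/3, β = 8/(9 - 12) = -8/3
Result: (8/3)/(t - 12) - (8/3)/(t - 9)


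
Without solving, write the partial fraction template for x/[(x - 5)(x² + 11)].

Linear + irreducible quadratic: A/(x - 5) + (Bx + C)/(x² + 11)


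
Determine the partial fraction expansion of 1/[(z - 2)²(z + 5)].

Cover-up at z=-5: γ = 1/(-5 - 2)² = 1/49. Cover-up at z=2: β = 1/(2 + 5) = 1/7. Comparing z² coeff: α = -γ = -1/49
Result: (-1/49)/(z - 2) + (1/7)/(z - 2)² + (1/49)/(z + 5)


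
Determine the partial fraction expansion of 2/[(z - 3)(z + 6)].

2/(z - 3)(z + 6) = A/(z - 3) + B/(z + 6). A = 2/(3 + 6) = 2/9, B = 2/(-6 - 3) = -2/9
Result: (2/9)/(z - 3) - (2/9)/(z + 6)


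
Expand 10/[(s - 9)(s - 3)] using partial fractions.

10/(s - 9)(s - 3) = P/(s - 9) + Q/(s - 3). P = 10/(9 - 3) = 5/3, Q = 10/(3 - 9) = -5/3
Result: (5/3)/(s - 9) - (5/3)/(s - 3)


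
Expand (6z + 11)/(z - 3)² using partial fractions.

(6z + 11) = P(z - 3) + Q. At z = 3: Q = 6·3 + 11 = 29. Coeff of z: P = 6
Result: 6/(z - 3) + 29/(z - 3)²


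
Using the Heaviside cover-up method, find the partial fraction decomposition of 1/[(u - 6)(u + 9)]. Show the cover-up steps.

Cover (u - 6): set u=6, get P = 1/(6 + 9) = 1/15. Cover (u + 9): set u=-9, get Q = 1/(-9 - 6) = -1/15.
Result: (1/15)/(u - 6) - (1/15)/(u + 9)


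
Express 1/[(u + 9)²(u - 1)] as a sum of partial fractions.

Cover-up at u=1: R = 1/(1 + 9)² = 1/100. Cover-up at u=-9: Q = 1/(-9 - 1) = -1/10. Comparing u² coeff: P = -R = -1/100
Result: (-1/100)/(u + 9) - (1/10)/(u + 9)² + (1/100)/(u - 1)


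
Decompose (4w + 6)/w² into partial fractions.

(4w + 6) = Aw + B. At w = 0: B = 4·0 + 6 = 6. Coeff of w: A = 4
Result: 4/w + 6/w²


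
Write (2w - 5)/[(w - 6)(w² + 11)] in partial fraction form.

At w=6: α = (2·6 - 5)/(6² + 11) = 7/47. β = -α = -7/47, γ = 2 - 6·α = 52/47
Result: (7/47)/(w - 6) - ((7/47)w - 52/47)/(w² + 11)


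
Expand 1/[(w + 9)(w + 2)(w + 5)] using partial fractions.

Using cover-up method: P = 1/28, Q = 1/21, R = -1/12
Result: (1/28)/(w + 9) + (1/21)/(w + 2) - (1/12)/(w + 5)


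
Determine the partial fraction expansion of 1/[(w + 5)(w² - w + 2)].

Cover-up at w = -5: α = 1/((-5)² - 1·(-5) + 2) = 1/32. Then β = -α = -1/32, γ = -α·(-1 - 5) = 3/16
Result: (1/32)/(w + 5) - ((1/32)w - 3/16)/(w² - w + 2)


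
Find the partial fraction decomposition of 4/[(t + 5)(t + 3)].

4/(t + 5)(t + 3) = α/(t + 5) + β/(t + 3). α = 4/(-5 + 3) = -2, β = 4/(-3 + 5) = 2
Result: -2/(t + 5) + 2/(t + 3)


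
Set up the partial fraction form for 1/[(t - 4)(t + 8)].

Distinct linear factors: α/(t - 4) + β/(t + 8)


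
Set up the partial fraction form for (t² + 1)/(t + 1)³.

Repeated linear factor (power 3): α/(t + 1) + β/(t + 1)² + γ/(t + 1)³


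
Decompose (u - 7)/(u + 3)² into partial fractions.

(u - 7) = P(u + 3) + Q. At u = -3: Q = 1·(-3) - 7 = -10. Coeff of u: P = 1
Result: 1/(u + 3) - 10/(u + 3)²


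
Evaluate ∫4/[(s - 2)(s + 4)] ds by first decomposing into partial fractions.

Decompose: 4/[(s - 2)(s + 4)] = (2/3)/(s - 2) - (2/3)/(s + 4). Integrate each term: (2/3) ln|(s - 2)| - (2/3) ln|(s + 4)| + C


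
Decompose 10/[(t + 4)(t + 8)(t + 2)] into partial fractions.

Using cover-up method: P = -5/4, Q = 5/12, R = 5/6
Result: (-5/4)/(t + 4) + (5/12)/(t + 8) + (5/6)/(t + 2)


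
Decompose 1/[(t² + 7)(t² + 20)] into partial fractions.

Coefficient matching gives P = R = 0, Q = 1/(20-7) = 1/13, S = -Q = -1/13
Result: (1/13)/(t² + 7) - (1/13)/(t² + 20)


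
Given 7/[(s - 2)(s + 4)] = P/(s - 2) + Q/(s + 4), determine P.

Cover-up at s = 2: P = 7/(2 + 4) = 7/6


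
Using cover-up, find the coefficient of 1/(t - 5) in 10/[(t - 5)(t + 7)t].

Cover (t - 5), set t=5: 10/[(5 + 7)(5 - 0)] = 1/6


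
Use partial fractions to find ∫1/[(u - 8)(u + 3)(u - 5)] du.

Cover-up: α = 1/33, β = 1/88, γ = -1/24. Decomposition: (1/33)/(u - 8) + (1/88)/(u + 3) - (1/24)/(u - 5). Integrate each term: (1/33) ln|(u - 8)| + (1/88) ln|(u + 3)| - (1/24) ln|(u - 5)| + C


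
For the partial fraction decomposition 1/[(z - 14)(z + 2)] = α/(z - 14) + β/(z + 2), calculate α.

Cover-up at z = 14: α = 1/(14 + 2) = 1/16


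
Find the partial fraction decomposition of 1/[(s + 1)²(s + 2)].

Cover-up at s=-2: C = 1/(-2 + 1)² = 1. Cover-up at s=-1: B = 1/(-1 + 2) = 1. Comparing s² coeff: A = -C = -1
Result: -1/(s + 1) + 1/(s + 1)² + 1/(s + 2)


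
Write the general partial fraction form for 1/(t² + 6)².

Repeated quadratic factor: (At + B)/(t² + 6) + (Ct + D)/(t² + 6)²


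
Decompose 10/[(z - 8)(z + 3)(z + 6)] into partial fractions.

Using cover-up method: P = 5/77, Q = -10/33, R = 5/21
Result: (5/77)/(z - 8) - (10/33)/(z + 3) + (5/21)/(z + 6)


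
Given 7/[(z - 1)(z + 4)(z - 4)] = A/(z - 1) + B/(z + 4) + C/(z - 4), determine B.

Cover-up at z = -4: B = 7/[(-4 - 1)(-4 - 4)] = 7/[(-5)(-8)] = 7/40


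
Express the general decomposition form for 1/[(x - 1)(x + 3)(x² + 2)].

Two linear + quadratic: A/(x - 1) + B/(x + 3) + (Cx + D)/(x² + 2)


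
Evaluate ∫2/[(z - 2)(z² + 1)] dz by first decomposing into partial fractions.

Cover-up at z=2: P = 2/(2²+1) = 2/5. Coeff matching: Q = -2/5, R = -4/5. Decomposition: (2/5)/(z - 2) - ((2/5)z + 4/5)/(z² + 1). Integrate: linear → ln, quadratic → (1/2)ln + arctan: (2/5) ln|(z - 2)| - (1/5) ln(z² + 1) - (4/5) arctan(z) + C


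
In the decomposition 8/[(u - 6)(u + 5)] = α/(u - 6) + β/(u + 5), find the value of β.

Cover-up at u = -5: β = 8/(-5 - 6) = -8/11


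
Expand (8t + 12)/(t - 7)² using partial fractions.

(8t + 12) = P(t - 7) + Q. At t = 7: Q = 8·7 + 12 = 68. Coeff of t: P = 8
Result: 8/(t - 7) + 68/(t - 7)²


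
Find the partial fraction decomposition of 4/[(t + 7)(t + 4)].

4/(t + 7)(t + 4) = A/(t + 7) + B/(t + 4). A = 4/(-7 + 4) = -4/3, B = 4/(-4 + 7) = 4/3
Result: (-4/3)/(t + 7) + (4/3)/(t + 4)


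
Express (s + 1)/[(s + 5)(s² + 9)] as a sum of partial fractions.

At s=-5: α = (1·(-5) + 1)/((-5)² + 9) = -2/17. β = -α = 2/17, γ = 1 - (-5)·α = 7/17
Result: (-2/17)/(s + 5) + ((2/17)s + 7/17)/(s² + 9)


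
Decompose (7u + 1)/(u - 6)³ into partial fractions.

(7u + 1) = A(u - 6)² + B(u - 6) + C. At u = 6: C = 7·6 + 1 = 43. Coefficients: A = 0, B = 7
Result: 7/(u - 6)² + 43/(u - 6)³


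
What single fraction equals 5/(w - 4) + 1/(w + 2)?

Common denominator (w - 4)(w + 2). Numerator: 5(w + 2) + 1(w - 4) = (5w + 10) + (w - 4) = 6w + 6
Result: (6w + 6)/[(w - 4)(w + 2)]


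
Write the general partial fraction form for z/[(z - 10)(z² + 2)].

Linear + irreducible quadratic: A/(z - 10) + (Bz + C)/(z² + 2)


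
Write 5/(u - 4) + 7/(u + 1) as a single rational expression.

Common denominator (u - 4)(u + 1). Numerator: 5(u + 1) + 7(u - 4) = (5u + 5) + (7u - 28) = 12u - 23
Result: (12u - 23)/[(u - 4)(u + 1)]


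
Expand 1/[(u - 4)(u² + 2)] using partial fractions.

Cover-up at u = 4: A = 1/(4² + 2) = 1/18. Then B = -A = -1/18, C = -A·(0 + 4) = -2/9
Result: (1/18)/(u - 4) - ((1/18)u + 2/9)/(u² + 2)


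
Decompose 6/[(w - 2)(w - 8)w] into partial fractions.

Using cover-up method: P = -1/2, Q = 1/8, R = 3/8
Result: (-1/2)/(w - 2) + (1/8)/(w - 8) + (3/8)/w


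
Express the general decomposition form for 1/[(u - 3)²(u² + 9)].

Repeated linear + quadratic: α/(u - 3) + β/(u - 3)² + (γu + δ)/(u² + 9)


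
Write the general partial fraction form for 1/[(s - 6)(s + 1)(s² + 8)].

Two linear + quadratic: A/(s - 6) + B/(s + 1) + (Cs + D)/(s² + 8)


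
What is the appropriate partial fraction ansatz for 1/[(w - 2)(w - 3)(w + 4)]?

Three distinct linear factors: A/(w - 2) + B/(w - 3) + C/(w + 4)


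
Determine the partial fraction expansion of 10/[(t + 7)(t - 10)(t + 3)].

Using cover-up method: α = 5/34, β = 10/221, γ = -5/26
Result: (5/34)/(t + 7) + (10/221)/(t - 10) - (5/26)/(t + 3)


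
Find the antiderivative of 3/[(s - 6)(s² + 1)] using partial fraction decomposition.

Cover-up at s=6: A = 3/(6²+1) = 3/37. Coeff matching: B = -3/37, C = -18/37. Decomposition: (3/37)/(s - 6) - ((3/37)s + 18/37)/(s² + 1). Integrate: linear → ln, quadratic → (1/2)ln + arctan: (3/37) ln|(s - 6)| - (3/74) ln(s² + 1) - (18/37) arctan(s) + C


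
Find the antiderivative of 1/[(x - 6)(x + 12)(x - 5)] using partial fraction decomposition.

Cover-up: P = 1/18, Q = 1/306, R = -1/17. Decomposition: (1/18)/(x - 6) + (1/306)/(x + 12) - (1/17)/(x - 5). Integrate each term: (1/18) ln|(x - 6)| + (1/306) ln|(x + 12)| - (1/17) ln|(x - 5)| + C


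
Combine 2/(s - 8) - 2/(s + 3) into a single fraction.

Common denominator (s - 8)(s + 3). Numerator: 2(s + 3) - 2(s - 8) = (2s + 6) - (2s - 16) = 22
Result: (22)/[(s - 8)(s + 3)]


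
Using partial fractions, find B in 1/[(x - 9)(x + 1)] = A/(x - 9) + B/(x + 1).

Cover-up at x = -1: B = 1/(-1 - 9) = -1/10


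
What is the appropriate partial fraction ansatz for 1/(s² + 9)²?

Repeated quadratic factor: (As + B)/(s² + 9) + (Cs + D)/(s² + 9)²


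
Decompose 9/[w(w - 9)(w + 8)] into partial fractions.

Using cover-up method: A = -1/8, B = 1/17, C = 9/136
Result: (-1/8)/w + (1/17)/(w - 9) + (9/136)/(w + 8)


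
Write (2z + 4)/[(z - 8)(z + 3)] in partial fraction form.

At z=8: A = (2·8 + 4)/(8 + 3) = 20/11. At z=-3: B = (2·(-3) + 4)/(-3 - 8) = 2/11
Result: (20/11)/(z - 8) + (2/11)/(z + 3)


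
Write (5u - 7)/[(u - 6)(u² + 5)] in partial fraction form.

At u=6: P = (5·6 - 7)/(6² + 5) = 23/41. Q = -P = -23/41, R = 5 - 6·P = 67/41
Result: (23/41)/(u - 6) - ((23/41)u - 67/41)/(u² + 5)


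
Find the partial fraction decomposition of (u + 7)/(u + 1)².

(u + 7) = α(u + 1) + β. At u = -1: β = 1·(-1) + 7 = 6. Coeff of u: α = 1
Result: 1/(u + 1) + 6/(u + 1)²


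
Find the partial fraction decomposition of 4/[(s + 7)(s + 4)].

4/(s + 7)(s + 4) = A/(s + 7) + B/(s + 4). A = 4/(-7 + 4) = -4/3, B = 4/(-4 + 7) = 4/3
Result: (-4/3)/(s + 7) + (4/3)/(s + 4)


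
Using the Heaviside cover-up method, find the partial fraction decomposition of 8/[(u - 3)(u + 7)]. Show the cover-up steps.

Cover (u - 3): set u=3, get P = 8/(3 + 7) = 4/5. Cover (u + 7): set u=-7, get Q = 8/(-7 - 3) = -4/5.
Result: (4/5)/(u - 3) - (4/5)/(u + 7)


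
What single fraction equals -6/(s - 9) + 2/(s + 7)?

Common denominator (s - 9)(s + 7). Numerator: -6(s + 7) + 2(s - 9) = (-6s - 42) + (2s - 18) = -4s - 60
Result: (-4s - 60)/[(s - 9)(s + 7)]


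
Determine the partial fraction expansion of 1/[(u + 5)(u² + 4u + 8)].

Cover-up at u = -5: A = 1/((-5)² + 4·(-5) + 8) = 1/13. Then B = -A = -1/13, C = -A·(4 - 5) = 1/13
Result: (1/13)/(u + 5) - ((1/13)u - 1/13)/(u² + 4u + 8)


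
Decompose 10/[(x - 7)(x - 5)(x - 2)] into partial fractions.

Using cover-up method: P = 1, Q = -5/3, R = 2/3
Result: 1/(x - 7) - (5/3)/(x - 5) + (2/3)/(x - 2)


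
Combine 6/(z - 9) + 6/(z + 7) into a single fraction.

Common denominator (z - 9)(z + 7). Numerator: 6(z + 7) + 6(z - 9) = (6z + 42) + (6z - 54) = 12z - 12
Result: (12z - 12)/[(z - 9)(z + 7)]


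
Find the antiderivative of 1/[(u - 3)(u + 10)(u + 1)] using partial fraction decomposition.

Cover-up: A = 1/52, B = 1/117, C = -1/36. Decomposition: (1/52)/(u - 3) + (1/117)/(u + 10) - (1/36)/(u + 1). Integrate each term: (1/52) ln|(u - 3)| + (1/117) ln|(u + 10)| - (1/36) ln|(u + 1)| + C


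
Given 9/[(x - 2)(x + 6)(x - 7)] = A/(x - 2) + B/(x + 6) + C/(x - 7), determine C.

Cover-up at x = 7: C = 9/[(7 - 2)(7 + 6)] = 9/[(5)(13)] = 9/65


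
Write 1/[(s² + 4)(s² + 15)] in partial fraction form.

Coefficient matching gives α = γ = 0, β = 1/(15-4) = 1/11, δ = -β = -1/11
Result: (1/11)/(s² + 4) - (1/11)/(s² + 15)


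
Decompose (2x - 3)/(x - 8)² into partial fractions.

(2x - 3) = α(x - 8) + β. At x = 8: β = 2·8 - 3 = 13. Coeff of x: α = 2
Result: 2/(x - 8) + 13/(x - 8)²


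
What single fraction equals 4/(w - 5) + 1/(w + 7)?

Common denominator (w - 5)(w + 7). Numerator: 4(w + 7) + 1(w - 5) = (4w + 28) + (w - 5) = 5w + 23
Result: (5w + 23)/[(w - 5)(w + 7)]


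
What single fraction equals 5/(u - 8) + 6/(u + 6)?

Common denominator (u - 8)(u + 6). Numerator: 5(u + 6) + 6(u - 8) = (5u + 30) + (6u - 48) = 11u - 18
Result: (11u - 18)/[(u - 8)(u + 6)]


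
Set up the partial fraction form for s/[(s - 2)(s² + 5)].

Linear + irreducible quadratic: α/(s - 2) + (βs + γ)/(s² + 5)


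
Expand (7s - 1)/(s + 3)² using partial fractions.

(7s - 1) = α(s + 3) + β. At s = -3: β = 7·(-3) - 1 = -22. Coeff of s: α = 7
Result: 7/(s + 3) - 22/(s + 3)²


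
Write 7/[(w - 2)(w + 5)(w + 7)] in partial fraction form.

Using cover-up method: A = 1/9, B = -1/2, C = 7/18
Result: (1/9)/(w - 2) - (1/2)/(w + 5) + (7/18)/(w + 7)


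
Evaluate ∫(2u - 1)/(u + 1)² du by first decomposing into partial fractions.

Decompose: A = 2, B = 2·(-1) - 1 = -3, so (2u - 1)/(u + 1)² = 2/(u + 1) - 3/(u + 1)². Integrate: ∫ A/(u + 1) du = 2 ln|(u + 1)|; ∫ B/(u + 1)² du = 3/(u + 1). Sum: 2 ln|(u + 1)| + 3/(u + 1) + C


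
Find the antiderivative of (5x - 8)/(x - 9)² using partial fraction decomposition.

Decompose: α = 5, β = 5·9 - 8 = 37, so (5x - 8)/(x - 9)² = 5/(x - 9) + 37/(x - 9)². Integrate: ∫ α/(x - 9) dx = 5 ln|(x - 9)|; ∫ β/(x - 9)² dx = -37/(x - 9). Sum: 5 ln|(x - 9)| - 37/(x - 9) + C


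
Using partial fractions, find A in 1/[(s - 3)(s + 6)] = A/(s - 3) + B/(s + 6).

Cover-up at s = 3: A = 1/(3 + 6) = 1/9


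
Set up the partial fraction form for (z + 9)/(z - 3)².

Repeated linear factor: A/(z - 3) + B/(z - 3)²


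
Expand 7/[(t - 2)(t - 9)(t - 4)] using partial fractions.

Using cover-up method: A = 1/2, B = 1/5, C = -7/10
Result: (1/2)/(t - 2) + (1/5)/(t - 9) - (7/10)/(t - 4)


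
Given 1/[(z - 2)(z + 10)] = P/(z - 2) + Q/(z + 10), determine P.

Cover-up at z = 2: P = 1/(2 + 10) = 1/12


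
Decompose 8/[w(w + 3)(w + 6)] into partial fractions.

Using cover-up method: α = 4/9, β = -8/9, γ = 4/9
Result: (4/9)/w - (8/9)/(w + 3) + (4/9)/(w + 6)


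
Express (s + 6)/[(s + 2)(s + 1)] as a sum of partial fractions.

At s=-2: α = (1·(-2) + 6)/(-2 + 1) = -4. At s=-1: β = (1·(-1) + 6)/(-1 + 2) = 5
Result: -4/(s + 2) + 5/(s + 1)


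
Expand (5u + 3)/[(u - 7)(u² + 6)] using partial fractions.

At u=7: A = (5·7 + 3)/(7² + 6) = 38/55. B = -A = -38/55, C = 5 - 7·A = 9/55
Result: (38/55)/(u - 7) - ((38/55)u - 9/55)/(u² + 6)


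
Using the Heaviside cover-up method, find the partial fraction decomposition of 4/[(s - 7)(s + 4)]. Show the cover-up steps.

Cover (s - 7): set s=7, get α = 4/(7 + 4) = 4/11. Cover (s + 4): set s=-4, get β = 4/(-4 - 7) = -4/11.
Result: (4/11)/(s - 7) - (4/11)/(s + 4)


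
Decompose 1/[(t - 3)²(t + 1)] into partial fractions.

Cover-up at t=-1: C = 1/(-1 - 3)² = 1/16. Cover-up at t=3: B = 1/(3 + 1) = 1/4. Comparing t² coeff: A = -C = -1/16
Result: (-1/16)/(t - 3) + (1/4)/(t - 3)² + (1/16)/(t + 1)


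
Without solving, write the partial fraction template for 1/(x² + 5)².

Repeated quadratic factor: (Ax + B)/(x² + 5) + (Cx + D)/(x² + 5)²


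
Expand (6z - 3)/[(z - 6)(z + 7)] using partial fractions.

At z=6: A = (6·6 - 3)/(6 + 7) = 33/13. At z=-7: B = (6·(-7) - 3)/(-7 - 6) = 45/13
Result: (33/13)/(z - 6) + (45/13)/(z + 7)


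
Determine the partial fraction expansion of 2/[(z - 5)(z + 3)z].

Using cover-up method: P = 1/20, Q = 1/12, R = -2/15
Result: (1/20)/(z - 5) + (1/12)/(z + 3) - (2/15)/z


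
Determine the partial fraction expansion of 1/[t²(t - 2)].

Cover-up at t=2: R = 1/(2 - 0)² = 1/4. Cover-up at t=0: Q = 1/(0 - 2) = -1/2. Comparing t² coeff: P = -R = -1/4
Result: (-1/4)/t - (1/2)/t² + (1/4)/(t - 2)


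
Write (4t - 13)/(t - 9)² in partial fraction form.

(4t - 13) = P(t - 9) + Q. At t = 9: Q = 4·9 - 13 = 23. Coeff of t: P = 4
Result: 4/(t - 9) + 23/(t - 9)²


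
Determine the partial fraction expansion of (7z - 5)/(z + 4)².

(7z - 5) = A(z + 4) + B. At z = -4: B = 7·(-4) - 5 = -33. Coeff of z: A = 7
Result: 7/(z + 4) - 33/(z + 4)²


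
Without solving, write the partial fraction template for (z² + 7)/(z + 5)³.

Repeated linear factor (power 3): A/(z + 5) + B/(z + 5)² + C/(z + 5)³


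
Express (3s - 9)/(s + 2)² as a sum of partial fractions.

(3s - 9) = A(s + 2) + B. At s = -2: B = 3·(-2) - 9 = -15. Coeff of s: A = 3
Result: 3/(s + 2) - 15/(s + 2)²


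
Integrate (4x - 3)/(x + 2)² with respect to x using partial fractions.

Decompose: A = 4, B = 4·(-2) - 3 = -11, so (4x - 3)/(x + 2)² = 4/(x + 2) - 11/(x + 2)². Integrate: ∫ A/(x + 2) dx = 4 ln|(x + 2)|; ∫ B/(x + 2)² dx = 11/(x + 2). Sum: 4 ln|(x + 2)| + 11/(x + 2) + C


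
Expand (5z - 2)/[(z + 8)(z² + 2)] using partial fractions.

At z=-8: P = (5·(-8) - 2)/((-8)² + 2) = -7/11. Q = -P = 7/11, R = 5 - (-8)·P = -1/11
Result: (-7/11)/(z + 8) + ((7/11)z - 1/11)/(z² + 2)


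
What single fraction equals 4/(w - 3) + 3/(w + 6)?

Common denominator (w - 3)(w + 6). Numerator: 4(w + 6) + 3(w - 3) = (4w + 24) + (3w - 9) = 7w + 15
Result: (7w + 15)/[(w - 3)(w + 6)]


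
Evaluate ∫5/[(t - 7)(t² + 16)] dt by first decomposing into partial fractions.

Cover-up at t=7: α = 5/(7²+16) = 1/13. Coeff matching: β = -1/13, γ = -7/13. Decomposition: (1/13)/(t - 7) - ((1/13)t + 7/13)/(t² + 16). Integrate: linear → ln, quadratic → (1/2)ln + arctan: (1/13) ln|(t - 7)| - (1/26) ln(t² + 16) - (7/52) arctan(t/4) + C


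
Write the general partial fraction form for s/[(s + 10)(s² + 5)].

Linear + irreducible quadratic: α/(s + 10) + (βs + γ)/(s² + 5)


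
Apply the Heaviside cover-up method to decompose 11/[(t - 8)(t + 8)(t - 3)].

Cover (t - 8), t=8: P = 11/[(8 + 8)(8 - 3)] = 11/80. Cover (t + 8), t=-8: Q = 11/[(-8 - 8)(-8 - 3)] = 1/16. Cover (t - 3), t=3: R = 11/[(3 - 8)(3 + 8)] = -1/5.
Result: (11/80)/(t - 8) + (1/16)/(t + 8) - (1/5)/(t - 3)


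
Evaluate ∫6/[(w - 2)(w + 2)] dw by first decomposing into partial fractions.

Decompose: 6/[(w - 2)(w + 2)] = (3/2)/(w - 2) - (3/2)/(w + 2). Integrate each term: (3/2) ln|(w - 2)| - (3/2) ln|(w + 2)| + C


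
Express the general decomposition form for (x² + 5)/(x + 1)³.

Repeated linear factor (power 3): A/(x + 1) + B/(x + 1)² + C/(x + 1)³


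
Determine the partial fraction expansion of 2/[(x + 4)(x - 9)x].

Using cover-up method: A = 1/26, B = 2/117, C = -1/18
Result: (1/26)/(x + 4) + (2/117)/(x - 9) - (1/18)/x


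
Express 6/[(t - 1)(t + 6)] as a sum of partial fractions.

6/(t - 1)(t + 6) = A/(t - 1) + B/(t + 6). A = 6/(1 + 6) = 6/7, B = 6/(-6 - 1) = -6/7
Result: (6/7)/(t - 1) - (6/7)/(t + 6)


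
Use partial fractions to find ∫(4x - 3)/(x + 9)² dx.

Decompose: A = 4, B = 4·(-9) - 3 = -39, so (4x - 3)/(x + 9)² = 4/(x + 9) - 39/(x + 9)². Integrate: ∫ A/(x + 9) dx = 4 ln|(x + 9)|; ∫ B/(x + 9)² dx = 39/(x + 9). Sum: 4 ln|(x + 9)| + 39/(x + 9) + C


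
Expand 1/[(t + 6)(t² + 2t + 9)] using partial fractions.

Cover-up at t = -6: A = 1/((-6)² + 2·(-6) + 9) = 1/33. Then B = -A = -1/33, C = -A·(2 - 6) = 4/33
Result: (1/33)/(t + 6) - ((1/33)t - 4/33)/(t² + 2t + 9)


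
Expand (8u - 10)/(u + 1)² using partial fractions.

(8u - 10) = P(u + 1) + Q. At u = -1: Q = 8·(-1) - 10 = -18. Coeff of u: P = 8
Result: 8/(u + 1) - 18/(u + 1)²


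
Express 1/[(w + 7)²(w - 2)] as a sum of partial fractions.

Cover-up at w=2: R = 1/(2 + 7)² = 1/81. Cover-up at w=-7: Q = 1/(-7 - 2) = -1/9. Comparing w² coeff: P = -R = -1/81
Result: (-1/81)/(w + 7) - (1/9)/(w + 7)² + (1/81)/(w - 2)


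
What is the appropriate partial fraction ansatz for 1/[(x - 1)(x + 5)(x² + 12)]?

Two linear + quadratic: α/(x - 1) + β/(x + 5) + (γx + δ)/(x² + 12)


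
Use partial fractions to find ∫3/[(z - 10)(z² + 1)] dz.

Cover-up at z=10: P = 3/(10²+1) = 3/101. Coeff matching: Q = -3/101, R = -30/101. Decomposition: (3/101)/(z - 10) - ((3/101)z + 30/101)/(z² + 1). Integrate: linear → ln, quadratic → (1/2)ln + arctan: (3/101) ln|(z - 10)| - (3/202) ln(z² + 1) - (30/101) arctan(z) + C


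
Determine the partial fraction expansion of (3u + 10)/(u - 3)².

(3u + 10) = α(u - 3) + β. At u = 3: β = 3·3 + 10 = 19. Coeff of u: α = 3
Result: 3/(u - 3) + 19/(u - 3)²


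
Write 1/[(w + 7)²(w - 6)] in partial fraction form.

Cover-up at w=6: R = 1/(6 + 7)² = 1/169. Cover-up at w=-7: Q = 1/(-7 - 6) = -1/13. Comparing w² coeff: P = -R = -1/169
Result: (-1/169)/(w + 7) - (1/13)/(w + 7)² + (1/169)/(w - 6)


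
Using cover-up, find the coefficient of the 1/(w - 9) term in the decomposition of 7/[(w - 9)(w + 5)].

Cover (w - 9), set w=9: 7/((w + 5) at w=9) = 7/(14) = 1/2


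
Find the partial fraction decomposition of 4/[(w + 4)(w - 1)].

4/(w + 4)(w - 1) = α/(w + 4) + β/(w - 1). α = 4/(-4 - 1) = -4/5, β = 4/(1 + 4) = 4/5
Result: (-4/5)/(w + 4) + (4/5)/(w - 1)


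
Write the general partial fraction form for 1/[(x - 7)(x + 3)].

Distinct linear factors: P/(x - 7) + Q/(x + 3)


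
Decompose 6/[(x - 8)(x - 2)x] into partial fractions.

Using cover-up method: P = 1/8, Q = -1/2, R = 3/8
Result: (1/8)/(x - 8) - (1/2)/(x - 2) + (3/8)/x


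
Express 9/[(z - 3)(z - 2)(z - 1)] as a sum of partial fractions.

Using cover-up method: P = 9/2, Q = -9, R = 9/2
Result: (9/2)/(z - 3) - 9/(z - 2) + (9/2)/(z - 1)


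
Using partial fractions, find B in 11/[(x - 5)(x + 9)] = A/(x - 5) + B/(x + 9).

Cover-up at x = -9: B = 11/(-9 - 5) = -11/14


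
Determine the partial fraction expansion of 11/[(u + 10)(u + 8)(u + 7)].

Using cover-up method: α = 11/6, β = -11/2, γ = 11/3
Result: (11/6)/(u + 10) - (11/2)/(u + 8) + (11/3)/(u + 7)


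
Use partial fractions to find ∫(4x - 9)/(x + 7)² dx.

Decompose: α = 4, β = 4·(-7) - 9 = -37, so (4x - 9)/(x + 7)² = 4/(x + 7) - 37/(x + 7)². Integrate: ∫ α/(x + 7) dx = 4 ln|(x + 7)|; ∫ β/(x + 7)² dx = 37/(x + 7). Sum: 4 ln|(x + 7)| + 37/(x + 7) + C


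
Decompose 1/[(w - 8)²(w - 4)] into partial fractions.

Cover-up at w=4: R = 1/(4 - 8)² = 1/16. Cover-up at w=8: Q = 1/(8 - 4) = 1/4. Comparing w² coeff: P = -R = -1/16
Result: (-1/16)/(w - 8) + (1/4)/(w - 8)² + (1/16)/(w - 4)


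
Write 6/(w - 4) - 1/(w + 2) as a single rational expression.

Common denominator (w - 4)(w + 2). Numerator: 6(w + 2) - 1(w - 4) = (6w + 12) - (w - 4) = 5w + 16
Result: (5w + 16)/[(w - 4)(w + 2)]


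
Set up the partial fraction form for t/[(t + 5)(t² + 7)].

Linear + irreducible quadratic: P/(t + 5) + (Qt + R)/(t² + 7)


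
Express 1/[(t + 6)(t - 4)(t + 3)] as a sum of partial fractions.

Using cover-up method: A = 1/30, B = 1/70, C = -1/21
Result: (1/30)/(t + 6) + (1/70)/(t - 4) - (1/21)/(t + 3)


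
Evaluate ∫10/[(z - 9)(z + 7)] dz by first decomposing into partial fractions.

Decompose: 10/[(z - 9)(z + 7)] = (5/8)/(z - 9) - (5/8)/(z + 7). Integrate each term: (5/8) ln|(z - 9)| - (5/8) ln|(z + 7)| + C


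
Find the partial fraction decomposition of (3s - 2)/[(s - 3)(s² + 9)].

At s=3: P = (3·3 - 2)/(3² + 9) = 7/18. Q = -P = -7/18, R = 3 - 3·P = 11/6
Result: (7/18)/(s - 3) - ((7/18)s - 11/6)/(s² + 9)


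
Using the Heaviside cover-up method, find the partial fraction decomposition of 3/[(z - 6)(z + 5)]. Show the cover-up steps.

Cover (z - 6): set z=6, get P = 3/(6 + 5) = 3/11. Cover (z + 5): set z=-5, get Q = 3/(-5 - 6) = -3/11.
Result: (3/11)/(z - 6) - (3/11)/(z + 5)


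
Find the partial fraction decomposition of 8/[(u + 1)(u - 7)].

8/(u + 1)(u - 7) = α/(u + 1) + β/(u - 7). α = 8/(-1 - 7) = -1, β = 8/(7 + 1) = 1
Result: -1/(u + 1) + 1/(u - 7)


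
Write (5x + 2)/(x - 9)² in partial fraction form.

(5x + 2) = A(x - 9) + B. At x = 9: B = 5·9 + 2 = 47. Coeff of x: A = 5
Result: 5/(x - 9) + 47/(x - 9)²


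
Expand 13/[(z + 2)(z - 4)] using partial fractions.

13/(z + 2)(z - 4) = P/(z + 2) + Q/(z - 4). P = 13/(-2 - 4) = -13/6, Q = 13/(4 + 2) = 13/6
Result: (-13/6)/(z + 2) + (13/6)/(z - 4)


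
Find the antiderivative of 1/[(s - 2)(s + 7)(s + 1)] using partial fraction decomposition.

Cover-up: α = 1/27, β = 1/54, γ = -1/18. Decomposition: (1/27)/(s - 2) + (1/54)/(s + 7) - (1/18)/(s + 1). Integrate each term: (1/27) ln|(s - 2)| + (1/54) ln|(s + 7)| - (1/18) ln|(s + 1)| + C


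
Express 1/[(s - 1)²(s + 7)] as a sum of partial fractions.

Cover-up at s=-7: C = 1/(-7 - 1)² = 1/64. Cover-up at s=1: B = 1/(1 + 7) = 1/8. Comparing s² coeff: A = -C = -1/64
Result: (-1/64)/(s - 1) + (1/8)/(s - 1)² + (1/64)/(s + 7)


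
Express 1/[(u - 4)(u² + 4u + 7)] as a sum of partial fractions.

Cover-up at u = 4: α = 1/(4² + 4·4 + 7) = 1/39. Then β = -α = -1/39, γ = -α·(4 + 4) = -8/39
Result: (1/39)/(u - 4) - ((1/39)u + 8/39)/(u² + 4u + 7)


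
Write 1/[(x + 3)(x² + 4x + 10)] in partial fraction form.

Cover-up at x = -3: A = 1/((-3)² + 4·(-3) + 10) = 1/7. Then B = -A = -1/7, C = -A·(4 - 3) = -1/7
Result: (1/7)/(x + 3) - ((1/7)x + 1/7)/(x² + 4x + 10)


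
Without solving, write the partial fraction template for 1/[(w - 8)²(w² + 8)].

Repeated linear + quadratic: A/(w - 8) + B/(w - 8)² + (Cw + D)/(w² + 8)


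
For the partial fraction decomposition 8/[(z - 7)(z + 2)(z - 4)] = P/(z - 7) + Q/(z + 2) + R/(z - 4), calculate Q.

Cover-up at z = -2: Q = 8/[(-2 - 7)(-2 - 4)] = 8/[(-9)(-6)] = 8/54 = 4/27


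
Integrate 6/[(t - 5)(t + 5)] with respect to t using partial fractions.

Decompose: 6/[(t - 5)(t + 5)] = (3/5)/(t - 5) - (3/5)/(t + 5). Integrate each term: (3/5) ln|(t - 5)| - (3/5) ln|(t + 5)| + C


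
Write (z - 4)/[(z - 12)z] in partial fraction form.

At z=12: A = (1·12 - 4)/(12 - 0) = 2/3. At z=0: B = (1·0 - 4)/(0 - 12) = 1/3
Result: (2/3)/(z - 12) + (1/3)/z


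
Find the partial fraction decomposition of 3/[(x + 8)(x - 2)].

3/(x + 8)(x - 2) = P/(x + 8) + Q/(x - 2). P = 3/(-8 - 2) = -3/10, Q = 3/(2 + 8) = 3/10
Result: (-3/10)/(x + 8) + (3/10)/(x - 2)


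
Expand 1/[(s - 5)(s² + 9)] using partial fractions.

Cover-up at s = 5: P = 1/(5² + 9) = 1/34. Then Q = -P = -1/34, R = -P·(0 + 5) = -5/34
Result: (1/34)/(s - 5) - ((1/34)s + 5/34)/(s² + 9)


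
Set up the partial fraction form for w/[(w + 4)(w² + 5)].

Linear + irreducible quadratic: α/(w + 4) + (βw + γ)/(w² + 5)


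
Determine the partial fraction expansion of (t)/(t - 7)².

(t) = A(t - 7) + B. At t = 7: B = 1·7 + 0 = 7. Coeff of t: A = 1
Result: 1/(t - 7) + 7/(t - 7)²


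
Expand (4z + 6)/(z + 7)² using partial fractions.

(4z + 6) = α(z + 7) + β. At z = -7: β = 4·(-7) + 6 = -22. Coeff of z: α = 4
Result: 4/(z + 7) - 22/(z + 7)²


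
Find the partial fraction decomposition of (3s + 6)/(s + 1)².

(3s + 6) = P(s + 1) + Q. At s = -1: Q = 3·(-1) + 6 = 3. Coeff of s: P = 3
Result: 3/(s + 1) + 3/(s + 1)²


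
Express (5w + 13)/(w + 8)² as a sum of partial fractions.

(5w + 13) = A(w + 8) + B. At w = -8: B = 5·(-8) + 13 = -27. Coeff of w: A = 5
Result: 5/(w + 8) - 27/(w + 8)²


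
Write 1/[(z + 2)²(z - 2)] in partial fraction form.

Cover-up at z=2: R = 1/(2 + 2)² = 1/16. Cover-up at z=-2: Q = 1/(-2 - 2) = -1/4. Comparing z² coeff: P = -R = -1/16
Result: (-1/16)/(z + 2) - (1/4)/(z + 2)² + (1/16)/(z - 2)


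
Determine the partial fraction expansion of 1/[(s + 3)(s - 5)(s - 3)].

Using cover-up method: α = 1/48, β = 1/16, γ = -1/12
Result: (1/48)/(s + 3) + (1/16)/(s - 5) - (1/12)/(s - 3)


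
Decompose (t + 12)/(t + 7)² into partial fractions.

(t + 12) = A(t + 7) + B. At t = -7: B = 1·(-7) + 12 = 5. Coeff of t: A = 1
Result: 1/(t + 7) + 5/(t + 7)²


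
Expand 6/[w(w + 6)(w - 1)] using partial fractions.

Using cover-up method: A = -1, B = 1/7, C = 6/7
Result: -1/w + (1/7)/(w + 6) + (6/7)/(w - 1)


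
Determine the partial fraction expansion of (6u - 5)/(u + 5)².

(6u - 5) = P(u + 5) + Q. At u = -5: Q = 6·(-5) - 5 = -35. Coeff of u: P = 6
Result: 6/(u + 5) - 35/(u + 5)²


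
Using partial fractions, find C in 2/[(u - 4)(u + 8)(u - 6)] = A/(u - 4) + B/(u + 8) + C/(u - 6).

Cover-up at u = 6: C = 2/[(6 - 4)(6 + 8)] = 2/[(2)(14)] = 2/28 = 1/14


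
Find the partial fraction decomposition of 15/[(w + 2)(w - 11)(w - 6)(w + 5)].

Using Heaviside cover-up: (5/104)/(w + 2) + (3/208)/(w - 11) - (3/88)/(w - 6) - (5/176)/(w + 5)


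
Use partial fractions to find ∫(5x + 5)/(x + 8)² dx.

Decompose: A = 5, B = 5·(-8) + 5 = -35, so (5x + 5)/(x + 8)² = 5/(x + 8) - 35/(x + 8)². Integrate: ∫ A/(x + 8) dx = 5 ln|(x + 8)|; ∫ B/(x + 8)² dx = 35/(x + 8). Sum: 5 ln|(x + 8)| + 35/(x + 8) + C


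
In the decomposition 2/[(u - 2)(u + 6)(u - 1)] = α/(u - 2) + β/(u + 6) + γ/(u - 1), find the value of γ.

Cover-up at u = 1: γ = 2/[(1 - 2)(1 + 6)] = 2/[(-1)(7)] = -2/7


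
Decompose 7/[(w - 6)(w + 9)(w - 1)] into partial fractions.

Using cover-up method: α = 7/75, β = 7/150, γ = -7/50
Result: (7/75)/(w - 6) + (7/150)/(w + 9) - (7/50)/(w - 1)


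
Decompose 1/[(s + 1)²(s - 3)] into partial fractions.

Cover-up at s=3: R = 1/(3 + 1)² = 1/16. Cover-up at s=-1: Q = 1/(-1 - 3) = -1/4. Comparing s² coeff: P = -R = -1/16
Result: (-1/16)/(s + 1) - (1/4)/(s + 1)² + (1/16)/(s - 3)


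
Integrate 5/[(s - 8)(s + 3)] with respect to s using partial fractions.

Decompose: 5/[(s - 8)(s + 3)] = (5/11)/(s - 8) - (5/11)/(s + 3). Integrate each term: (5/11) ln|(s - 8)| - (5/11) ln|(s + 3)| + C


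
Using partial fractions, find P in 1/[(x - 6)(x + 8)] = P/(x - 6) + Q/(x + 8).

Cover-up at x = 6: P = 1/(6 + 8) = 1/14


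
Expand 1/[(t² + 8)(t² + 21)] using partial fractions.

Coefficient matching gives A = C = 0, B = 1/(21-8) = 1/13, D = -B = -1/13
Result: (1/13)/(t² + 8) - (1/13)/(t² + 21)


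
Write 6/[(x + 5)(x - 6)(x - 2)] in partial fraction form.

Using cover-up method: P = 6/77, Q = 3/22, R = -3/14
Result: (6/77)/(x + 5) + (3/22)/(x - 6) - (3/14)/(x - 2)


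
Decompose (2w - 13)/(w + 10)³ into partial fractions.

(2w - 13) = P(w + 10)² + Q(w + 10) + R. At w = -10: R = 2·(-10) - 13 = -33. Coefficients: P = 0, Q = 2
Result: 2/(w + 10)² - 33/(w + 10)³


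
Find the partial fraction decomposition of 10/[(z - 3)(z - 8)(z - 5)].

Using cover-up method: P = 1, Q = 2/3, R = -5/3
Result: 1/(z - 3) + (2/3)/(z - 8) - (5/3)/(z - 5)


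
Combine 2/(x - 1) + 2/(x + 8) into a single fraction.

Common denominator (x - 1)(x + 8). Numerator: 2(x + 8) + 2(x - 1) = (2x + 16) + (2x - 2) = 4x + 14
Result: (4x + 14)/[(x - 1)(x + 8)]


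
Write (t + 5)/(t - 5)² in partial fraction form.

(t + 5) = α(t - 5) + β. At t = 5: β = 1·5 + 5 = 10. Coeff of t: α = 1
Result: 1/(t - 5) + 10/(t - 5)²


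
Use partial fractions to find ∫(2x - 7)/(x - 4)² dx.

Decompose: A = 2, B = 2·4 - 7 = 1, so (2x - 7)/(x - 4)² = 2/(x - 4) + 1/(x - 4)². Integrate: ∫ A/(x - 4) dx = 2 ln|(x - 4)|; ∫ B/(x - 4)² dx = -1/(x - 4). Sum: 2 ln|(x - 4)| - 1/(x - 4) + C


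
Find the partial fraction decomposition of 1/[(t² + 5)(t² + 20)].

Coefficient matching gives P = R = 0, Q = 1/(20-5) = 1/15, S = -Q = -1/15
Result: (1/15)/(t² + 5) - (1/15)/(t² + 20)


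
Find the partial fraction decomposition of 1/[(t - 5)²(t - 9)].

Cover-up at t=9: C = 1/(9 - 5)² = 1/16. Cover-up at t=5: B = 1/(5 - 9) = -1/4. Comparing t² coeff: A = -C = -1/16
Result: (-1/16)/(t - 5) - (1/4)/(t - 5)² + (1/16)/(t - 9)


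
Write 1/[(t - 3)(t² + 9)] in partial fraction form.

Cover-up at t = 3: P = 1/(3² + 9) = 1/18. Then Q = -P = -1/18, R = -P·(0 + 3) = -1/6
Result: (1/18)/(t - 3) - ((1/18)t + 1/6)/(t² + 9)


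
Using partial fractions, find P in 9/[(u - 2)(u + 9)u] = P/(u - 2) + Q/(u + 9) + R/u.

Cover-up at u = 2: P = 9/[(2 + 9)(2 - 0)] = 9/[(11)(2)] = 9/22


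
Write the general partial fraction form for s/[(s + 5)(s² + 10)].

Linear + irreducible quadratic: P/(s + 5) + (Qs + R)/(s² + 10)


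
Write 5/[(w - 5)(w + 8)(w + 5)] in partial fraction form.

Using cover-up method: α = 1/26, β = 5/39, γ = -1/6
Result: (1/26)/(w - 5) + (5/39)/(w + 8) - (1/6)/(w + 5)


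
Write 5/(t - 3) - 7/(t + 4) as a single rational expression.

Common denominator (t - 3)(t + 4). Numerator: 5(t + 4) - 7(t - 3) = (5t + 20) - (7t - 21) = -2t + 41
Result: (-2t + 41)/[(t - 3)(t + 4)]


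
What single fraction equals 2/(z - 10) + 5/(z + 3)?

Common denominator (z - 10)(z + 3). Numerator: 2(z + 3) + 5(z - 10) = (2z + 6) + (5z - 50) = 7z - 44
Result: (7z - 44)/[(z - 10)(z + 3)]


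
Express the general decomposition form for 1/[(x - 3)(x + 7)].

Distinct linear factors: α/(x - 3) + β/(x + 7)


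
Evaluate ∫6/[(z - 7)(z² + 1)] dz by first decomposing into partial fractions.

Cover-up at z=7: P = 6/(7²+1) = 3/25. Coeff matching: Q = -3/25, R = -21/25. Decomposition: (3/25)/(z - 7) - ((3/25)z + 21/25)/(z² + 1). Integrate: linear → ln, quadratic → (1/2)ln + arctan: (3/25) ln|(z - 7)| - (3/50) ln(z² + 1) - (21/25) arctan(z) + C


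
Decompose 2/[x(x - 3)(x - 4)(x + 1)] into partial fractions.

Using Heaviside cover-up: (1/6)/x - (1/6)/(x - 3) + (1/10)/(x - 4) - (1/10)/(x + 1)


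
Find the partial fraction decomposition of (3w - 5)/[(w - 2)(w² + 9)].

At w=2: α = (3·2 - 5)/(2² + 9) = 1/13. β = -α = -1/13, γ = 3 - 2·α = 37/13
Result: (1/13)/(w - 2) - ((1/13)w - 37/13)/(w² + 9)


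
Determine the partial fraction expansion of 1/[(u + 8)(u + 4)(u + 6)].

Using cover-up method: A = 1/8, B = 1/8, C = -1/4
Result: (1/8)/(u + 8) + (1/8)/(u + 4) - (1/4)/(u + 6)


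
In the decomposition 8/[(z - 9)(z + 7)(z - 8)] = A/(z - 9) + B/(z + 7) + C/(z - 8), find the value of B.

Cover-up at z = -7: B = 8/[(-7 - 9)(-7 - 8)] = 8/[(-16)(-15)] = 8/240 = 1/30


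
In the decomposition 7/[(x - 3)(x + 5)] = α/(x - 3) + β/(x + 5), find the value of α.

Cover-up at x = 3: α = 7/(3 + 5) = 7/8


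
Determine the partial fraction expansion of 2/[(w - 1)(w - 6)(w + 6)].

Using cover-up method: α = -2/35, β = 1/30, γ = 1/42
Result: (-2/35)/(w - 1) + (1/30)/(w - 6) + (1/42)/(w + 6)


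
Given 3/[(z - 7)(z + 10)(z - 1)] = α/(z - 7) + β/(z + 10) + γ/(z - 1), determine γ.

Cover-up at z = 1: γ = 3/[(1 - 7)(1 + 10)] = 3/[(-6)(11)] = -3/66 = -1/22


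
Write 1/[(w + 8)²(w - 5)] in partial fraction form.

Cover-up at w=5: R = 1/(5 + 8)² = 1/169. Cover-up at w=-8: Q = 1/(-8 - 5) = -1/13. Comparing w² coeff: P = -R = -1/169
Result: (-1/169)/(w + 8) - (1/13)/(w + 8)² + (1/169)/(w - 5)


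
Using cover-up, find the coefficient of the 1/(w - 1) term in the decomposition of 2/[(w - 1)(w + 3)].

Cover (w - 1), set w=1: 2/((w + 3) at w=1) = 2/(4) = 1/2


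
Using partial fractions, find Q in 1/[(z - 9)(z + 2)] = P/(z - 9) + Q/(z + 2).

Cover-up at z = -2: Q = 1/(-2 - 9) = -1/11


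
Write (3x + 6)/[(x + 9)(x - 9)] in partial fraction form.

At x=-9: α = (3·(-9) + 6)/(-9 - 9) = 7/6. At x=9: β = (3·9 + 6)/(9 + 9) = 11/6
Result: (7/6)/(x + 9) + (11/6)/(x - 9)


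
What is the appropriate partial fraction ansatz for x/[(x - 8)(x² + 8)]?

Linear + irreducible quadratic: α/(x - 8) + (βx + γ)/(x² + 8)


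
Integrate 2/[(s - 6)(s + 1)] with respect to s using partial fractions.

Decompose: 2/[(s - 6)(s + 1)] = (2/7)/(s - 6) - (2/7)/(s + 1). Integrate each term: (2/7) ln|(s - 6)| - (2/7) ln|(s + 1)| + C


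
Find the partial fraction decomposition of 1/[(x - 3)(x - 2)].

1/(x - 3)(x - 2) = α/(x - 3) + β/(x - 2). α = 1/(3 - 2) = 1, β = 1/(2 - 3) = -1
Result: 1/(x - 3) - 1/(x - 2)


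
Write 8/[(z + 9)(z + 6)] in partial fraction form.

8/(z + 9)(z + 6) = A/(z + 9) + B/(z + 6). A = 8/(-9 + 6) = -8/3, B = 8/(-6 + 9) = 8/3
Result: (-8/3)/(z + 9) + (8/3)/(z + 6)


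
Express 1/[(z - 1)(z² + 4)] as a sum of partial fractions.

Cover-up at z = 1: A = 1/(1² + 4) = 1/5. Then B = -A = -1/5, C = -A·(0 + 1) = -1/5
Result: (1/5)/(z - 1) - ((1/5)z + 1/5)/(z² + 4)


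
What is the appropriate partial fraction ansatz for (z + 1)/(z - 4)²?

Repeated linear factor: P/(z - 4) + Q/(z - 4)²


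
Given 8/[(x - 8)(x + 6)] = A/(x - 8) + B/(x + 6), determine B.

Cover-up at x = -6: B = 8/(-6 - 8) = -8/14 = -4/7


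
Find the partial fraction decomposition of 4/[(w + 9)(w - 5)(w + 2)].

Using cover-up method: P = 2/49, Q = 2/49, R = -4/49
Result: (2/49)/(w + 9) + (2/49)/(w - 5) - (4/49)/(w + 2)


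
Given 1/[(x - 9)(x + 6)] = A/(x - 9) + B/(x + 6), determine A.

Cover-up at x = 9: A = 1/(9 + 6) = 1/15


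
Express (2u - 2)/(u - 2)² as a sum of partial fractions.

(2u - 2) = P(u - 2) + Q. At u = 2: Q = 2·2 - 2 = 2. Coeff of u: P = 2
Result: 2/(u - 2) + 2/(u - 2)²


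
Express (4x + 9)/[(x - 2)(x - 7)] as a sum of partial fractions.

At x=2: P = (4·2 + 9)/(2 - 7) = -17/5. At x=7: Q = (4·7 + 9)/(7 - 2) = 37/5
Result: (-17/5)/(x - 2) + (37/5)/(x - 7)


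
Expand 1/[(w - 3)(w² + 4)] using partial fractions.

Cover-up at w = 3: P = 1/(3² + 4) = 1/13. Then Q = -P = -1/13, R = -P·(0 + 3) = -3/13
Result: (1/13)/(w - 3) - ((1/13)w + 3/13)/(w² + 4)
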